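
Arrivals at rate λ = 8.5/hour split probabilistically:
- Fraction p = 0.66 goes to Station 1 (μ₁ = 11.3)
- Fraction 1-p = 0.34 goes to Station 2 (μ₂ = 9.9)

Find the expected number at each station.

Effective rates: λ₁ = 8.5×0.66 = 5.61, λ₂ = 8.5×0.34 = 2.89
Station 1: ρ₁ = 5.61/11.3 = 0.49646, L₁ = ρ₁/(1-ρ₁) = 0.49646/(1-0.49646) = 0.9859
Station 2: ρ₂ = 2.89/9.9 = 0.29192, L₂ = ρ₂/(1-ρ₂) = 0.29192/(1-0.29192) = 0.4123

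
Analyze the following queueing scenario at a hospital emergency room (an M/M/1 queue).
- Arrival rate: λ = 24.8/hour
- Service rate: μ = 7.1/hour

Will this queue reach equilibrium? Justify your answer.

Stability requires ρ = λ/(cμ) < 1
ρ = 24.8/(1 × 7.1) = 24.8/7.10 = 3.4930
Since 3.4930 ≥ 1, the system is UNSTABLE.
Queue grows without bound. Need μ > λ = 24.8.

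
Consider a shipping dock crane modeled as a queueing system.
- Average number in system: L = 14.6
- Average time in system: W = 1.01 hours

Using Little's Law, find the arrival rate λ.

Little's Law: L = λW, so λ = L/W
λ = 14.6/1.01 = 14.4554 containers/hour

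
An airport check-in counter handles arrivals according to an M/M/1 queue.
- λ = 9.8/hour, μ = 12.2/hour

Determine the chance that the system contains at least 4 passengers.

ρ = λ/μ = 9.8/12.2 = 0.8033
P(N ≥ n) = ρⁿ
P(N ≥ 4) = 0.8033^4
P(N ≥ 4) = 0.4164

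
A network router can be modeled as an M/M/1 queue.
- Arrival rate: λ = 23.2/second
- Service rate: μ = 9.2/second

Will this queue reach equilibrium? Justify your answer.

Stability requires ρ = λ/(cμ) < 1
ρ = 23.2/(1 × 9.2) = 23.2/9.20 = 2.5217
Since 2.5217 ≥ 1, the system is UNSTABLE.
Queue grows without bound. Need μ > λ = 23.2.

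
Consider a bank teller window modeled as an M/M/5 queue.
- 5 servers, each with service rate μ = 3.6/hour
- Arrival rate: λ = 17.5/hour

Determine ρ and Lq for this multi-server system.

Traffic intensity: ρ = λ/(cμ) = 17.5/(5×3.6) = 0.9722
Since ρ = 0.9722 < 1, system is stable.
Offered load a = λ/μ = cρ = 17.5/3.6 = 4.8611
P₀ = [ Σₙ₌₀^4 aⁿ/n! + a^5/(5!(1-ρ)) ]⁻¹
Σ = a^0/0! + a^1/1! + a^2/2! + a^3/3! + a^4/4! = 1.0000 + 4.8611 + 11.8152 + 19.1450 + 23.2665 = 60.0878
a^5/(5!(1-ρ)) = 2714.4243/(120 × 0.027777778) = 814.3273
P₀ = 1/(60.0878 + 814.3273) = 0.001144
Lq = P₀·a^5·ρ / (5!(1-ρ)²) = 0.001143622 × 2714.4243 × 0.9722222 / (120 × 0.0007716049) = 32.5949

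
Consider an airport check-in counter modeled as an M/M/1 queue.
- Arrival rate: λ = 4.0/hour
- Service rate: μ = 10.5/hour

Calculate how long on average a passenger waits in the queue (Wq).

First, compute utilization: ρ = λ/μ = 4.0/10.5 = 0.3810
For M/M/1: Wq = λ/(μ(μ-λ))
Wq = 4.0/(10.5 × (10.5-4.0))
Wq = 4.0/(10.5 × 6.50)
Wq = 0.05861 hours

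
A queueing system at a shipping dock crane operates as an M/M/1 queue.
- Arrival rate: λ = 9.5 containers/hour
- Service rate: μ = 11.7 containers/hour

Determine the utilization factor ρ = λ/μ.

Server utilization: ρ = λ/μ
ρ = 9.5/11.7 = 0.8120
The server is busy 81.20% of the time.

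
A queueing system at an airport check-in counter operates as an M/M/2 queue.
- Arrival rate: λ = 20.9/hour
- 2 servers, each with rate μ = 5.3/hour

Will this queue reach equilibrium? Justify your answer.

Stability requires ρ = λ/(cμ) < 1
ρ = 20.9/(2 × 5.3) = 20.9/10.60 = 1.9717
Since 1.9717 ≥ 1, the system is UNSTABLE.
Need c > λ/μ = 20.9/5.3 = 3.94.
Minimum servers needed: c = 4.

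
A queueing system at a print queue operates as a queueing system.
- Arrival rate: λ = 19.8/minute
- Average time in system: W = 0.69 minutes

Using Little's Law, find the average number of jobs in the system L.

Little's Law: L = λW
L = 19.8 × 0.69 = 13.6620 jobs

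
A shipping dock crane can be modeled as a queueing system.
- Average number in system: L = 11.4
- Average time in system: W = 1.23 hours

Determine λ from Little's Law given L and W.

Little's Law: L = λW, so λ = L/W
λ = 11.4/1.23 = 9.2683 containers/hour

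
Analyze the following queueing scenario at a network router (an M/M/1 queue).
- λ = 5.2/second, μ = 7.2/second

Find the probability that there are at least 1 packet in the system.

ρ = λ/μ = 5.2/7.2 = 0.7222
P(N ≥ n) = ρⁿ
P(N ≥ 1) = 0.7222^1
P(N ≥ 1) = 0.7222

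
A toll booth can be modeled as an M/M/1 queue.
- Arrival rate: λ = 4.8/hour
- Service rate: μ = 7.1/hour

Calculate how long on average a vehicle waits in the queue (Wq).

First, compute utilization: ρ = λ/μ = 4.8/7.1 = 0.6761
For M/M/1: Wq = λ/(μ(μ-λ))
Wq = 4.8/(7.1 × (7.1-4.8))
Wq = 4.8/(7.1 × 2.30)
Wq = 0.2939 hours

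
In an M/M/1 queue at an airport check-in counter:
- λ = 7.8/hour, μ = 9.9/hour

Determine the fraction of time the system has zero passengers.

ρ = λ/μ = 7.8/9.9 = 0.7879
P(0) = 1 - ρ = 1 - 0.7879 = 0.2121
The server is idle 21.21% of the time.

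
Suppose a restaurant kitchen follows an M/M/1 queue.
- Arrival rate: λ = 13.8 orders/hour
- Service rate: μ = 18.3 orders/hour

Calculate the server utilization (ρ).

Server utilization: ρ = λ/μ
ρ = 13.8/18.3 = 0.7541
The server is busy 75.41% of the time.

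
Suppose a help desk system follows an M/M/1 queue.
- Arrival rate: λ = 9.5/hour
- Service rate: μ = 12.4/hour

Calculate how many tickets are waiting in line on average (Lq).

ρ = λ/μ = 9.5/12.4 = 0.7661
For M/M/1: Lq = λ²/(μ(μ-λ))
Lq = 90.25/(12.4 × 2.90)
Lq = 2.5097 tickets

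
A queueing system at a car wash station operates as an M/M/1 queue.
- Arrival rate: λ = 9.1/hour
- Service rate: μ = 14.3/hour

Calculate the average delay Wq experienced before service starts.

First, compute utilization: ρ = λ/μ = 9.1/14.3 = 0.6364
For M/M/1: Wq = λ/(μ(μ-λ))
Wq = 9.1/(14.3 × (14.3-9.1))
Wq = 9.1/(14.3 × 5.20)
Wq = 0.1224 hours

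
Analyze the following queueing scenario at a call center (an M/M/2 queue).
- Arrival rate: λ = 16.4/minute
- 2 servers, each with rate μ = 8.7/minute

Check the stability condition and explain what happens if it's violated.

Stability requires ρ = λ/(cμ) < 1
ρ = 16.4/(2 × 8.7) = 16.4/17.40 = 0.9425
Since 0.9425 < 1, the system is STABLE.
The servers are busy 94.25% of the time.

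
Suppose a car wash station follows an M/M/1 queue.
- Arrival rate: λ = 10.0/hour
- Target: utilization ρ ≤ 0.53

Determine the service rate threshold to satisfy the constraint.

ρ = λ/μ, so μ = λ/ρ
μ ≥ 10.0/0.53 = 18.8679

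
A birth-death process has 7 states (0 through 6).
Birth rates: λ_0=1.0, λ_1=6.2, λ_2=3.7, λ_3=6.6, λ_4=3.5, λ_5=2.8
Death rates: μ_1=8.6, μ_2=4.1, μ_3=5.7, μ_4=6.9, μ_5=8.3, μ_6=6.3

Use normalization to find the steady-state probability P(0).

Ratios P(n)/P(0) = (λ₀···λₙ₋₁)/(μ₁···μₙ):
P(1)/P(0) = (1.0)/(8.6) = 0.116279
P(2)/P(0) = (1.0×6.2)/(8.6×4.1) = 0.175837
P(3)/P(0) = (1.0×6.2×3.7)/(8.6×4.1×5.7) = 0.114140
P(4)/P(0) = (1.0×6.2×3.7×6.6)/(8.6×4.1×5.7×6.9) = 0.109177
P(5)/P(0) = (1.0×6.2×3.7×6.6×3.5)/(8.6×4.1×5.7×6.9×8.3) = 0.0460385
P(6)/P(0) = (1.0×6.2×3.7×6.6×3.5×2.8)/(8.6×4.1×5.7×6.9×8.3×6.3) = 0.0204615

Normalization: ∑ P(n) = 1
P(0) × (1.00000 + 0.116279 + 0.175837 + 0.114140 + 0.109177 + 0.0460385 + 0.0204615) = 1
P(0) × 1.58193 = 1
P(0) = 1/1.58193 = 0.6321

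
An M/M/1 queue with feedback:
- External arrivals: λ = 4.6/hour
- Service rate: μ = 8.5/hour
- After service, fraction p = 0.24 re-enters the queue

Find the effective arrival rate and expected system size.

Effective arrival rate: λ_eff = λ/(1-p) = 4.6/(1-0.24) = 4.6/0.76 = 6.0526
ρ = λ_eff/μ = 6.0526/8.5 = 0.71207
L = ρ/(1-ρ) = 0.71207/(1-0.71207) = 2.4731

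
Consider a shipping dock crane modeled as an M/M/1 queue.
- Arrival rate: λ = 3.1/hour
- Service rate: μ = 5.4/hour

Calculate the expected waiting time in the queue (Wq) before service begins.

First, compute utilization: ρ = λ/μ = 3.1/5.4 = 0.5741
For M/M/1: Wq = λ/(μ(μ-λ))
Wq = 3.1/(5.4 × (5.4-3.1))
Wq = 3.1/(5.4 × 2.30)
Wq = 0.2496 hours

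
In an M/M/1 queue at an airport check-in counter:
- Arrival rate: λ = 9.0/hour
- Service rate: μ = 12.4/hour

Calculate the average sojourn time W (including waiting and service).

First, compute utilization: ρ = λ/μ = 9.0/12.4 = 0.7258
For M/M/1: W = 1/(μ-λ)
W = 1/(12.4-9.0) = 1/3.40
W = 0.2941 hours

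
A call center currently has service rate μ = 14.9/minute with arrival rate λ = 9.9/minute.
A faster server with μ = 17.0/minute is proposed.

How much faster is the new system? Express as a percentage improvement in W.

System 1: ρ₁ = 9.9/14.9 = 0.6644, W₁ = 1/(14.9-9.9) = 0.20000
System 2: ρ₂ = 9.9/17.0 = 0.5824, W₂ = 1/(17.0-9.9) = 0.14085
Improvement: (W₁-W₂)/W₁ = (0.20000-0.14085)/0.20000 = 29.58%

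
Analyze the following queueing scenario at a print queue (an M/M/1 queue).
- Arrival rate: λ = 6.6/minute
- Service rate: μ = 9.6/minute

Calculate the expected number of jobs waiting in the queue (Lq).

ρ = λ/μ = 6.6/9.6 = 0.6875
For M/M/1: Lq = λ²/(μ(μ-λ))
Lq = 43.56/(9.6 × 3.00)
Lq = 1.5125 jobs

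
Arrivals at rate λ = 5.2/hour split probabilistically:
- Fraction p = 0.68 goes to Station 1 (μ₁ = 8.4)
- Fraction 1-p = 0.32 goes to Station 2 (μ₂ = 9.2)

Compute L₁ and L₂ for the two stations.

Effective rates: λ₁ = 5.2×0.68 = 3.536, λ₂ = 5.2×0.32 = 1.664
Station 1: ρ₁ = 3.536/8.4 = 0.42095, L₁ = ρ₁/(1-ρ₁) = 0.42095/(1-0.42095) = 0.7270
Station 2: ρ₂ = 1.664/9.2 = 0.18087, L₂ = ρ₂/(1-ρ₂) = 0.18087/(1-0.18087) = 0.2208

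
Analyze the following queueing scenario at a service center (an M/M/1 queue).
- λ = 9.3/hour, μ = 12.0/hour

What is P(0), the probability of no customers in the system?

ρ = λ/μ = 9.3/12.0 = 0.7750
P(0) = 1 - ρ = 1 - 0.7750 = 0.2250
The server is idle 22.50% of the time.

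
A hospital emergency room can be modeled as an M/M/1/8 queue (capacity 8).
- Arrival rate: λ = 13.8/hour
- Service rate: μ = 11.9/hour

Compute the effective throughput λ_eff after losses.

ρ = λ/μ = 13.8/11.9 = 1.159664
P₀ = (1-ρ)/(1-ρ^(K+1)) = (1-1.159664)/(1-1.159664^9) = -0.15966/-2.7931 = 0.05716
P_K = P₀×ρ^K = 0.05716 × 1.159664^8 = 0.05716 × 3.2708 = 0.1870
λ_eff = λ(1-P_K) = 13.8 × (1 - 0.18698) = 13.8 × 0.81302 = 11.2197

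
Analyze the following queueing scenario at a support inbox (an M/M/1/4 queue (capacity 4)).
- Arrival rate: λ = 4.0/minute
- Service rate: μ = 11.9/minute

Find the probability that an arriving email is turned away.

ρ = λ/μ = 4.0/11.9 = 0.33613
P₀ = (1-ρ)/(1-ρ^(K+1)) = (1-0.33613)/(1-0.33613^5) = 0.66387/0.99571 = 0.6667
P_K = P₀×ρ^K = 0.66673 × 0.33613^4 = 0.66673 × 0.012765 = 0.008511
Blocking probability = 0.85%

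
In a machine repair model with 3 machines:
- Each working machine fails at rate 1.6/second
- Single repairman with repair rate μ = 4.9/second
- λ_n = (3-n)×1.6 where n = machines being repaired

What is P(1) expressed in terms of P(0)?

P(1)/P(0) = ∏_{i=0}^{1-1} λ_i/μ_{i+1}
= (3-0)×1.6/4.9
= 0.9796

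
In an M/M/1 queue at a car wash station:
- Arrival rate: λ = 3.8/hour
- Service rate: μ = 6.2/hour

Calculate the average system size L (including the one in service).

ρ = λ/μ = 3.8/6.2 = 0.6129
For M/M/1: L = λ/(μ-λ)
L = 3.8/(6.2-3.8) = 3.8/2.40
L = 1.5833 cars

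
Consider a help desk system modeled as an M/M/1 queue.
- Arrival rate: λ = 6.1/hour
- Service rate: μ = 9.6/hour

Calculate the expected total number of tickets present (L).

ρ = λ/μ = 6.1/9.6 = 0.6354
For M/M/1: L = λ/(μ-λ)
L = 6.1/(9.6-6.1) = 6.1/3.50
L = 1.7429 tickets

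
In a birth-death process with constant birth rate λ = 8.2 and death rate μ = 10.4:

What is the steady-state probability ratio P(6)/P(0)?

For constant rates: P(n)/P(0) = (λ/μ)^n
P(6)/P(0) = (8.2/10.4)^6 = 0.7885^6 = 0.2403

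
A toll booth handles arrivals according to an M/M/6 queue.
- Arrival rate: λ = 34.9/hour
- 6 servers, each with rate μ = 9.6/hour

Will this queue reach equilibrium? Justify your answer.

Stability requires ρ = λ/(cμ) < 1
ρ = 34.9/(6 × 9.6) = 34.9/57.60 = 0.6059
Since 0.6059 < 1, the system is STABLE.
The servers are busy 60.59% of the time.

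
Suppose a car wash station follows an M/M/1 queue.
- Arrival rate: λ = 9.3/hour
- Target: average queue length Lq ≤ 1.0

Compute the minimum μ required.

For M/M/1: Lq = λ²/(μ(μ-λ))
Need Lq ≤ 1.0, i.e. μ(μ-λ) ≥ λ²/1.0
μ² - 9.3μ - 86.49/1.0 ≥ 0  →  μ² - 9.3μ - 86.4900 ≥ 0
Quadratic formula (positive root): μ = [λ + √(λ² + 4×86.4900)]/2
Discriminant: 86.49 + 4×86.4900 = 432.4500, √432.4500 = 20.7954
μ ≥ (9.3 + 20.7954)/2 = 15.0477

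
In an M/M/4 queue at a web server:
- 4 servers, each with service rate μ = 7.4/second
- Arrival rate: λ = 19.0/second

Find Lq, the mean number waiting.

Traffic intensity: ρ = λ/(cμ) = 19.0/(4×7.4) = 0.6419
Since ρ = 0.6419 < 1, system is stable.
Offered load a = λ/μ = cρ = 19.0/7.4 = 2.5676
P₀ = [ Σₙ₌₀^3 aⁿ/n! + a^4/(4!(1-ρ)) ]⁻¹
Σ = a^0/0! + a^1/1! + a^2/2! + a^3/3! = 1.00000 + 2.56757 + 3.29620 + 2.82107 = 9.6848
a^4/(4!(1-ρ)) = 43.4598/(24 × 0.35811) = 5.0566
P₀ = 1/(9.6848 + 5.0566) = 0.06784
Lq = P₀·a^4·ρ / (4!(1-ρ)²) = 0.06783578 × 43.45978 × 0.6418919 / (24 × 0.1282414) = 0.6148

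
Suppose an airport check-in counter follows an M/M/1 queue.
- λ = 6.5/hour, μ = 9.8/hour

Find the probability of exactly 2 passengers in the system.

ρ = λ/μ = 6.5/9.8 = 0.6633
P(n) = (1-ρ)ρⁿ
P(2) = (1-0.6633) × 0.6633^2
P(2) = 0.3367 × 0.4400
P(2) = 0.1481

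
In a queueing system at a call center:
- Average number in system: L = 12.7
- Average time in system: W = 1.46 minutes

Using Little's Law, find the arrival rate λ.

Little's Law: L = λW, so λ = L/W
λ = 12.7/1.46 = 8.6986 calls/minute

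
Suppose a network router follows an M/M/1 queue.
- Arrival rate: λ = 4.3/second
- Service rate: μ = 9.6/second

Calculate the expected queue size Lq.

ρ = λ/μ = 4.3/9.6 = 0.4479
For M/M/1: Lq = λ²/(μ(μ-λ))
Lq = 18.49/(9.6 × 5.30)
Lq = 0.3634 packets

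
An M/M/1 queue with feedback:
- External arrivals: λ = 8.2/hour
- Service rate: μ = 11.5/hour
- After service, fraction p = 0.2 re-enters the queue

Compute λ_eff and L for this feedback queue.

Effective arrival rate: λ_eff = λ/(1-p) = 8.2/(1-0.2) = 8.2/0.80 = 10.2500
ρ = λ_eff/μ = 10.2500/11.5 = 0.891304
L = ρ/(1-ρ) = 0.891304/(1-0.891304) = 8.2000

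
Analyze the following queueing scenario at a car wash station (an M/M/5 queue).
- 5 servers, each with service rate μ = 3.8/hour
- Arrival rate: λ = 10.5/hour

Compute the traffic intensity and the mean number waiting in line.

Traffic intensity: ρ = λ/(cμ) = 10.5/(5×3.8) = 0.5526
Since ρ = 0.5526 < 1, system is stable.
Offered load a = λ/μ = cρ = 10.5/3.8 = 2.7632
P₀ = [ Σₙ₌₀^4 aⁿ/n! + a^5/(5!(1-ρ)) ]⁻¹
Σ = a^0/0! + a^1/1! + a^2/2! + a^3/3! + a^4/4! = 1.0000 + 2.7632 + 3.8175 + 3.5161 + 2.4289 = 13.5257
a^5/(5!(1-ρ)) = 161.0751/(120 × 0.44737) = 3.0004
P₀ = 1/(13.5257 + 3.0004) = 0.06051
Lq = P₀·a^5·ρ / (5!(1-ρ)²) = 0.06051 × 161.0751 × 0.5526 / (120 × 0.2001) = 0.2243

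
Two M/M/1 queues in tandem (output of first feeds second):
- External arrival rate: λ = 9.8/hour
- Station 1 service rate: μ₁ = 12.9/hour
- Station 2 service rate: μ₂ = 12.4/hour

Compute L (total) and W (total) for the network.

By Jackson's theorem, each station behaves as independent M/M/1.
Station 1: ρ₁ = 9.8/12.9 = 0.7597, L₁ = ρ₁/(1-ρ₁) = λ/(μ₁-λ) = 9.8/3.10 = 3.1613
Station 2: ρ₂ = 9.8/12.4 = 0.7903, L₂ = ρ₂/(1-ρ₂) = λ/(μ₂-λ) = 9.8/2.60 = 3.7692
Total: L = L₁ + L₂ = 3.1613 + 3.7692 = 6.9305
W = L/λ = 6.9305/9.8 = 0.7072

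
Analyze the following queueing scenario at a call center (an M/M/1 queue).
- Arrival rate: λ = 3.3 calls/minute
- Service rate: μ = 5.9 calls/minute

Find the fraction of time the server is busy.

Server utilization: ρ = λ/μ
ρ = 3.3/5.9 = 0.5593
The server is busy 55.93% of the time.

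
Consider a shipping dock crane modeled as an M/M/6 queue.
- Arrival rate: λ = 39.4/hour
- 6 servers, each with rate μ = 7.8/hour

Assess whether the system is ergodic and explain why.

Stability requires ρ = λ/(cμ) < 1
ρ = 39.4/(6 × 7.8) = 39.4/46.80 = 0.8419
Since 0.8419 < 1, the system is STABLE.
The servers are busy 84.19% of the time.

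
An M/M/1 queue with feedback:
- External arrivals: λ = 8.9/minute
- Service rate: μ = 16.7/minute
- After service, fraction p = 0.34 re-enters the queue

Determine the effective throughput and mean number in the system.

Effective arrival rate: λ_eff = λ/(1-p) = 8.9/(1-0.34) = 8.9/0.66 = 13.48485
ρ = λ_eff/μ = 13.48485/16.7 = 0.807476
L = ρ/(1-ρ) = 0.807476/(1-0.807476) = 4.1942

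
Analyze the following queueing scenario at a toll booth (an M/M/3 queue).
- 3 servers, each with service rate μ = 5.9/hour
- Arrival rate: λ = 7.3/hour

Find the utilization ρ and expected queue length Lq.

Traffic intensity: ρ = λ/(cμ) = 7.3/(3×5.9) = 0.4124
Since ρ = 0.4124 < 1, system is stable.
Offered load a = λ/μ = cρ = 7.3/5.9 = 1.2373
P₀ = [ Σₙ₌₀^2 aⁿ/n! + a^3/(3!(1-ρ)) ]⁻¹
Σ = a^0/0! + a^1/1! + a^2/2! = 1.0000 + 1.2373 + 0.7654 = 3.0027
a^3/(3!(1-ρ)) = 1.8941/(6 × 0.58757) = 0.5373
P₀ = 1/(3.0027 + 0.5373) = 0.2825
Lq = P₀·a^3·ρ / (3!(1-ρ)²) = 0.2825 × 1.8941 × 0.4124 / (6 × 0.3452) = 0.1065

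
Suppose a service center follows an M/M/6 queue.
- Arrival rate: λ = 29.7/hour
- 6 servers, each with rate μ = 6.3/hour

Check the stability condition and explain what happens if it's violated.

Stability requires ρ = λ/(cμ) < 1
ρ = 29.7/(6 × 6.3) = 29.7/37.80 = 0.7857
Since 0.7857 < 1, the system is STABLE.
The servers are busy 78.57% of the time.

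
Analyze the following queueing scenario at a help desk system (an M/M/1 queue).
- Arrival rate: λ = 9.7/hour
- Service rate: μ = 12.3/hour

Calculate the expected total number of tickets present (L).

ρ = λ/μ = 9.7/12.3 = 0.7886
For M/M/1: L = λ/(μ-λ)
L = 9.7/(12.3-9.7) = 9.7/2.60
L = 3.7308 tickets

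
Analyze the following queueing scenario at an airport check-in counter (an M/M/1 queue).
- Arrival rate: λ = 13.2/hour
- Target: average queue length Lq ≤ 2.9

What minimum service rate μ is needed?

For M/M/1: Lq = λ²/(μ(μ-λ))
Need Lq ≤ 2.9, i.e. μ(μ-λ) ≥ λ²/2.9
μ² - 13.2μ - 174.24/2.9 ≥ 0  →  μ² - 13.2μ - 60.08276 ≥ 0
Quadratic formula (positive root): μ = [λ + √(λ² + 4×60.08276)]/2
Discriminant: 174.24 + 4×60.08276 = 414.5710, √414.5710 = 20.3610
μ ≥ (13.2 + 20.3610)/2 = 16.7805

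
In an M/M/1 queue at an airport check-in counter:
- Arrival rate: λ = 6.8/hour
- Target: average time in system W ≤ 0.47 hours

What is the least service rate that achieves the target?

For M/M/1: W = 1/(μ-λ)
Need W ≤ 0.47, so 1/(μ-λ) ≤ 0.47
μ - λ ≥ 1/0.47 = 2.1277
μ ≥ 6.8 + 2.1277 = 8.9277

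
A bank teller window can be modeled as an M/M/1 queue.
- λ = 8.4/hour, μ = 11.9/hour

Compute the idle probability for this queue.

ρ = λ/μ = 8.4/11.9 = 0.7059
P(0) = 1 - ρ = 1 - 0.7059 = 0.2941
The server is idle 29.41% of the time.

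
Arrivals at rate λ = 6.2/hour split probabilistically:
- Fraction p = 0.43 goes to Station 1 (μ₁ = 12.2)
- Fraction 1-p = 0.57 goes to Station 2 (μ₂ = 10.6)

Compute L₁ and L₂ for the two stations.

Effective rates: λ₁ = 6.2×0.43 = 2.666, λ₂ = 6.2×0.57 = 3.534
Station 1: ρ₁ = 2.666/12.2 = 0.2185, L₁ = ρ₁/(1-ρ₁) = 0.2185/(1-0.2185) = 0.2796
Station 2: ρ₂ = 3.534/10.6 = 0.333396, L₂ = ρ₂/(1-ρ₂) = 0.333396/(1-0.333396) = 0.5001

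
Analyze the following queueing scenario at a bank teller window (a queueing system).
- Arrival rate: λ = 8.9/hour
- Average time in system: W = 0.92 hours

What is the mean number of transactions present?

Little's Law: L = λW
L = 8.9 × 0.92 = 8.1880 transactions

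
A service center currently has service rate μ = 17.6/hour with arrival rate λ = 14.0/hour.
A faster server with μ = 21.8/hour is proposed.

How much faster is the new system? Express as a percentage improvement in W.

System 1: ρ₁ = 14.0/17.6 = 0.7955, W₁ = 1/(17.6-14.0) = 0.2778
System 2: ρ₂ = 14.0/21.8 = 0.6422, W₂ = 1/(21.8-14.0) = 0.1282
Improvement: (W₁-W₂)/W₁ = (0.2778-0.1282)/0.2778 = 53.85%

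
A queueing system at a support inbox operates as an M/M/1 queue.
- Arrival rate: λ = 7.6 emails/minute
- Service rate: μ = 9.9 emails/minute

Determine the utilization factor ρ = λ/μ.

Server utilization: ρ = λ/μ
ρ = 7.6/9.9 = 0.7677
The server is busy 76.77% of the time.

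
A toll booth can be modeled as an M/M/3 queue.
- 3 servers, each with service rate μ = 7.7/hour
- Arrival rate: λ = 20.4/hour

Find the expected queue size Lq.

Traffic intensity: ρ = λ/(cμ) = 20.4/(3×7.7) = 0.8831
Since ρ = 0.8831 < 1, system is stable.
Offered load a = λ/μ = cρ = 20.4/7.7 = 2.6494
P₀ = [ Σₙ₌₀^2 aⁿ/n! + a^3/(3!(1-ρ)) ]⁻¹
Σ = a^0/0! + a^1/1! + a^2/2! = 1.0000 + 2.6494 + 3.5095 = 7.1589
a^3/(3!(1-ρ)) = 18.5959/(6 × 0.116883) = 26.5164
P₀ = 1/(7.1589 + 26.5164) = 0.02970
Lq = P₀·a^3·ρ / (3!(1-ρ)²) = 0.02969533 × 18.59595 × 0.8831169 / (6 × 0.01366166) = 5.9494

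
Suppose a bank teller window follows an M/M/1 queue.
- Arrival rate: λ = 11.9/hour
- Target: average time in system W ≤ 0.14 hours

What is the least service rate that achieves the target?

For M/M/1: W = 1/(μ-λ)
Need W ≤ 0.14, so 1/(μ-λ) ≤ 0.14
μ - λ ≥ 1/0.14 = 7.1429
μ ≥ 11.9 + 7.1429 = 19.0429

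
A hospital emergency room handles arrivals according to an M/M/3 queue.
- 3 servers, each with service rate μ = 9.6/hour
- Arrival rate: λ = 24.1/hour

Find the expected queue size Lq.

Traffic intensity: ρ = λ/(cμ) = 24.1/(3×9.6) = 0.8368
Since ρ = 0.8368 < 1, system is stable.
Offered load a = λ/μ = cρ = 24.1/9.6 = 2.5104
P₀ = [ Σₙ₌₀^2 aⁿ/n! + a^3/(3!(1-ρ)) ]⁻¹
Σ = a^0/0! + a^1/1! + a^2/2! = 1.0000 + 2.5104 + 3.1511 = 6.6615
a^3/(3!(1-ρ)) = 15.821127/(6 × 0.16319444) = 16.1577
P₀ = 1/(6.6615 + 16.1577) = 0.04382
Lq = P₀·a^3·ρ / (3!(1-ρ)²) = 0.04382 × 15.8211 × 0.8368 / (6 × 0.02663) = 3.6308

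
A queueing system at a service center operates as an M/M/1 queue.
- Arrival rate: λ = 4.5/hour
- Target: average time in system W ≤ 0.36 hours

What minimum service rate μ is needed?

For M/M/1: W = 1/(μ-λ)
Need W ≤ 0.36, so 1/(μ-λ) ≤ 0.36
μ - λ ≥ 1/0.36 = 2.7778
μ ≥ 4.5 + 2.7778 = 7.2778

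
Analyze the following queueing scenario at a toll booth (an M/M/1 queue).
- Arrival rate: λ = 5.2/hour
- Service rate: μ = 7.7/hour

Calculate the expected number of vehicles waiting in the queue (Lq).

ρ = λ/μ = 5.2/7.7 = 0.6753
For M/M/1: Lq = λ²/(μ(μ-λ))
Lq = 27.04/(7.7 × 2.50)
Lq = 1.4047 vehicles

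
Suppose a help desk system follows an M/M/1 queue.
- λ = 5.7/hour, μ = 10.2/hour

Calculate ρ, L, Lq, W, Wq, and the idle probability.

Step 1: ρ = λ/μ = 5.7/10.2 = 0.5588
Step 2: L = λ/(μ-λ) = 5.7/4.50 = 1.2667
Step 3: Lq = λ²/(μ(μ-λ)) = 32.49/(10.2×4.50) = 0.7078
Step 4: W = 1/(μ-λ) = 1/4.50 = 0.22222
Step 5: Wq = λ/(μ(μ-λ)) = 5.7/(10.2×4.50) = 0.1242
Step 6: P(0) = 1-ρ = 0.4412
Verify: L = λW = 5.7×0.22222 = 1.2667 ✔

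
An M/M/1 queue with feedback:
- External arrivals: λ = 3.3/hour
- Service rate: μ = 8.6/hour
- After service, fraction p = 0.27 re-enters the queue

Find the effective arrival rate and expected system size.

Effective arrival rate: λ_eff = λ/(1-p) = 3.3/(1-0.27) = 3.3/0.73 = 4.52055
ρ = λ_eff/μ = 4.52055/8.6 = 0.52565
L = ρ/(1-ρ) = 0.52565/(1-0.52565) = 1.1081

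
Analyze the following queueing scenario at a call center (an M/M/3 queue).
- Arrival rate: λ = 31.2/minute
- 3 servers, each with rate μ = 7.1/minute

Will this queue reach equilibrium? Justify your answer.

Stability requires ρ = λ/(cμ) < 1
ρ = 31.2/(3 × 7.1) = 31.2/21.30 = 1.4648
Since 1.4648 ≥ 1, the system is UNSTABLE.
Need c > λ/μ = 31.2/7.1 = 4.39.
Minimum servers needed: c = 5.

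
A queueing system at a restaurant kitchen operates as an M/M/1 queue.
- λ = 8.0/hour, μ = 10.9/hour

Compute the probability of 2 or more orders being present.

ρ = λ/μ = 8.0/10.9 = 0.73394
P(N ≥ n) = ρⁿ
P(N ≥ 2) = 0.73394^2
P(N ≥ 2) = 0.5387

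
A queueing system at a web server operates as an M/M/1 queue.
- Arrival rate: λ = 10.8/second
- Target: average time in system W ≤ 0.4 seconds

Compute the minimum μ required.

For M/M/1: W = 1/(μ-λ)
Need W ≤ 0.4, so 1/(μ-λ) ≤ 0.4
μ - λ ≥ 1/0.4 = 2.5000
μ ≥ 10.8 + 2.5000 = 13.3000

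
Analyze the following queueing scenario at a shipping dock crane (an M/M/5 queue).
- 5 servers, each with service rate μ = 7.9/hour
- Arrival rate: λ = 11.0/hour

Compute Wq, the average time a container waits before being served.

Traffic intensity: ρ = λ/(cμ) = 11.0/(5×7.9) = 0.2785
Since ρ = 0.2785 < 1, system is stable.
Offered load a = λ/μ = cρ = 11.0/7.9 = 1.3924
P₀ = [ Σₙ₌₀^4 aⁿ/n! + a^5/(5!(1-ρ)) ]⁻¹
Σ = a^0/0! + a^1/1! + a^2/2! + a^3/3! + a^4/4! = 1.0000 + 1.3924 + 0.96940 + 0.44993 + 0.15662 = 3.9684
a^5/(5!(1-ρ)) = 5.2339/(120 × 0.7215) = 0.06045
P₀ = 1/(3.9684 + 0.06045) = 0.2482
Lq = P₀·a^5·ρ / (5!(1-ρ)²) = 0.2482 × 5.2339 × 0.2785 / (120 × 0.5206) = 0.005791
Wq = Lq/λ = 0.005791/11.0 = 0.0005265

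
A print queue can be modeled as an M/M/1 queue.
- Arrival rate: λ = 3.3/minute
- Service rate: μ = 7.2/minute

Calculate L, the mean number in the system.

ρ = λ/μ = 3.3/7.2 = 0.4583
For M/M/1: L = λ/(μ-λ)
L = 3.3/(7.2-3.3) = 3.3/3.90
L = 0.8462 jobs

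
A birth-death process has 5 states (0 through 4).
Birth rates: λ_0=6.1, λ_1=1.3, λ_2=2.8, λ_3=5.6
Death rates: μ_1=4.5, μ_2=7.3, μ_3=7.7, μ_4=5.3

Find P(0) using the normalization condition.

Ratios P(n)/P(0) = (λ₀···λₙ₋₁)/(μ₁···μₙ):
P(1)/P(0) = (6.1)/(4.5) = 1.3556
P(2)/P(0) = (6.1×1.3)/(4.5×7.3) = 0.2414
P(3)/P(0) = (6.1×1.3×2.8)/(4.5×7.3×7.7) = 0.08778
P(4)/P(0) = (6.1×1.3×2.8×5.6)/(4.5×7.3×7.7×5.3) = 0.09275

Normalization: ∑ P(n) = 1
P(0) × (1.0000 + 1.3556 + 0.2414 + 0.08778 + 0.09275) = 1
P(0) × 2.7775 = 1
P(0) = 1/2.7775 = 0.3600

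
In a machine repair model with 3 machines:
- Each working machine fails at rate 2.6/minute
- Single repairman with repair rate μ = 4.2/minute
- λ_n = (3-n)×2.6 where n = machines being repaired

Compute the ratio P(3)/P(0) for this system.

P(3)/P(0) = ∏_{i=0}^{3-1} λ_i/μ_{i+1}
= (3-0)×2.6/4.2 × (3-1)×2.6/4.2 × (3-2)×2.6/4.2
= 1.4234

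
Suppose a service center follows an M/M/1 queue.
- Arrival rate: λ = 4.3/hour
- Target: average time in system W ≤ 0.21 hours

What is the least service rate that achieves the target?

For M/M/1: W = 1/(μ-λ)
Need W ≤ 0.21, so 1/(μ-λ) ≤ 0.21
μ - λ ≥ 1/0.21 = 4.7619
μ ≥ 4.3 + 4.7619 = 9.0619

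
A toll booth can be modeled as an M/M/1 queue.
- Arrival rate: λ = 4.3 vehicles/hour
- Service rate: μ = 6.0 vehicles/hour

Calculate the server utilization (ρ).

Server utilization: ρ = λ/μ
ρ = 4.3/6.0 = 0.7167
The server is busy 71.67% of the time.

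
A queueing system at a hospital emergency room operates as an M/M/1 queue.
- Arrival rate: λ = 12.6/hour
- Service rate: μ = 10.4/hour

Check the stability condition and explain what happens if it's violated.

Stability requires ρ = λ/(cμ) < 1
ρ = 12.6/(1 × 10.4) = 12.6/10.40 = 1.2115
Since 1.2115 ≥ 1, the system is UNSTABLE.
Queue grows without bound. Need μ > λ = 12.6.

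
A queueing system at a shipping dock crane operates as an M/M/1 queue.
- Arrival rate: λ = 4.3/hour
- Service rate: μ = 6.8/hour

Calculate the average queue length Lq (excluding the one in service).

ρ = λ/μ = 4.3/6.8 = 0.6324
For M/M/1: Lq = λ²/(μ(μ-λ))
Lq = 18.49/(6.8 × 2.50)
Lq = 1.0876 containers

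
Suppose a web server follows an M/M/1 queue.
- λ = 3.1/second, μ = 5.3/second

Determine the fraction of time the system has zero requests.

ρ = λ/μ = 3.1/5.3 = 0.5849
P(0) = 1 - ρ = 1 - 0.5849 = 0.4151
The server is idle 41.51% of the time.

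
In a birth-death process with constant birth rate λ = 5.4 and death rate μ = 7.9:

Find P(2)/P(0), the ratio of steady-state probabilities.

For constant rates: P(n)/P(0) = (λ/μ)^n
P(2)/P(0) = (5.4/7.9)^2 = 0.6835^2 = 0.4672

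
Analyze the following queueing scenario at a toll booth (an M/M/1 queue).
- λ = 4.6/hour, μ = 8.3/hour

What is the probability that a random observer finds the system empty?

ρ = λ/μ = 4.6/8.3 = 0.5542
P(0) = 1 - ρ = 1 - 0.5542 = 0.4458
The server is idle 44.58% of the time.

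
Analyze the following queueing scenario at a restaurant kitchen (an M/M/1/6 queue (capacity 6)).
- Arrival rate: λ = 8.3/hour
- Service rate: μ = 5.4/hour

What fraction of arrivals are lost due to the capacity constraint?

ρ = λ/μ = 8.3/5.4 = 1.537037
P₀ = (1-ρ)/(1-ρ^(K+1)) = (1-1.537037)/(1-1.537037^7) = -0.5370/-19.2670 = 0.02787
P_K = P₀×ρ^K = 0.02787 × 1.537037^6 = 0.02787 × 13.1858 = 0.3675
Blocking probability = 36.75%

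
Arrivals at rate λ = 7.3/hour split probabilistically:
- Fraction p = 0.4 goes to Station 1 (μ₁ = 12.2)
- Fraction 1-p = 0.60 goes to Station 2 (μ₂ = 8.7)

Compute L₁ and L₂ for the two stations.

Effective rates: λ₁ = 7.3×0.4 = 2.92, λ₂ = 7.3×0.60 = 4.38
Station 1: ρ₁ = 2.92/12.2 = 0.239344, L₁ = ρ₁/(1-ρ₁) = 0.239344/(1-0.239344) = 0.3147
Station 2: ρ₂ = 4.38/8.7 = 0.50345, L₂ = ρ₂/(1-ρ₂) = 0.50345/(1-0.50345) = 1.0139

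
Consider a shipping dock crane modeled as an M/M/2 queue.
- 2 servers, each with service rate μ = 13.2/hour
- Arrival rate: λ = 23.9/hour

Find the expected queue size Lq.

Traffic intensity: ρ = λ/(cμ) = 23.9/(2×13.2) = 0.9053
Since ρ = 0.9053 < 1, system is stable.
Offered load a = λ/μ = cρ = 23.9/13.2 = 1.8106
P₀ = [ Σₙ₌₀^1 aⁿ/n! + a^2/(2!(1-ρ)) ]⁻¹
Σ = a^0/0! + a^1/1! = 1.0000 + 1.8106 = 2.8106
a^2/(2!(1-ρ)) = 3.2783/(2 × 0.094697) = 17.3094
P₀ = 1/(2.8106 + 17.3094) = 0.04970
Lq = P₀·a^2·ρ / (2!(1-ρ)²) = 0.0497018 × 3.27829 × 0.905303 / (2 × 0.00896752) = 8.2245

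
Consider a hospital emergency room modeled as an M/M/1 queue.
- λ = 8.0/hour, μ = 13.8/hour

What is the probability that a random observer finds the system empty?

ρ = λ/μ = 8.0/13.8 = 0.5797
P(0) = 1 - ρ = 1 - 0.5797 = 0.4203
The server is idle 42.03% of the time.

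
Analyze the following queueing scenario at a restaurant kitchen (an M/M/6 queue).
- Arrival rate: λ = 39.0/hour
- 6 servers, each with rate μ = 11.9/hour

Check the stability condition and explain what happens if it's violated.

Stability requires ρ = λ/(cμ) < 1
ρ = 39.0/(6 × 11.9) = 39.0/71.40 = 0.5462
Since 0.5462 < 1, the system is STABLE.
The servers are busy 54.62% of the time.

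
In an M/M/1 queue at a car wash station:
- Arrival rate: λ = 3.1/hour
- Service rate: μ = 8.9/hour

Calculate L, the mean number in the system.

ρ = λ/μ = 3.1/8.9 = 0.3483
For M/M/1: L = λ/(μ-λ)
L = 3.1/(8.9-3.1) = 3.1/5.80
L = 0.5345 cars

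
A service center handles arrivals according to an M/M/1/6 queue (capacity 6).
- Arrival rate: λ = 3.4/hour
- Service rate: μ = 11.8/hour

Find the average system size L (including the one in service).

ρ = λ/μ = 3.4/11.8 = 0.288136
P₀ = (1-ρ)/(1-ρ^(K+1)) = (1-0.288136)/(1-0.288136^7) = 0.7119/0.9998 = 0.7120
P_K = P₀×ρ^K = 0.7120 × 0.288136^6 = 0.7120 × 0.0005722 = 0.0004074
L = ρ[1 - (K+1)ρ^K + Kρ^(K+1)] / [(1-ρ)(1-ρ^(K+1))]
L = 0.288136 × (1 - 7×0.0005722 + 6×0.0001649) / ((1 - 0.288136) × (1 - 0.0001649)) = 0.4036 customers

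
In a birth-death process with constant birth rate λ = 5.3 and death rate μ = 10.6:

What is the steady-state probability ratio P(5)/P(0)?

For constant rates: P(n)/P(0) = (λ/μ)^n
P(5)/P(0) = (5.3/10.6)^5 = 0.5000^5 = 0.03125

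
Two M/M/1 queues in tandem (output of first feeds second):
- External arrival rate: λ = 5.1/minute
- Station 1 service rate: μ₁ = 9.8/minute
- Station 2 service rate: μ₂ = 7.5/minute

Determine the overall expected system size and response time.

By Jackson's theorem, each station behaves as independent M/M/1.
Station 1: ρ₁ = 5.1/9.8 = 0.5204, L₁ = ρ₁/(1-ρ₁) = λ/(μ₁-λ) = 5.1/4.70 = 1.0851
Station 2: ρ₂ = 5.1/7.5 = 0.6800, L₂ = ρ₂/(1-ρ₂) = λ/(μ₂-λ) = 5.1/2.40 = 2.1250
Total: L = L₁ + L₂ = 1.0851 + 2.1250 = 3.2101
W = L/λ = 3.2101/5.1 = 0.6294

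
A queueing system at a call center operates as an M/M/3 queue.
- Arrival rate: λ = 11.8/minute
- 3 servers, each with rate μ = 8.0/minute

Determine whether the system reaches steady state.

Stability requires ρ = λ/(cμ) < 1
ρ = 11.8/(3 × 8.0) = 11.8/24.00 = 0.4917
Since 0.4917 < 1, the system is STABLE.
The servers are busy 49.17% of the time.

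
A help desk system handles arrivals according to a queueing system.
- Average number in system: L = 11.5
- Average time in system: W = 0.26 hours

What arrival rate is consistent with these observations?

Little's Law: L = λW, so λ = L/W
λ = 11.5/0.26 = 44.2308 tickets/hour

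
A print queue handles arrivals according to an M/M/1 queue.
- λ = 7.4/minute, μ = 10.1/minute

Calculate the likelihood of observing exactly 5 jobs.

ρ = λ/μ = 7.4/10.1 = 0.73267
P(n) = (1-ρ)ρⁿ
P(5) = (1-0.73267) × 0.73267^5
P(5) = 0.26733 × 0.21113
P(5) = 0.05644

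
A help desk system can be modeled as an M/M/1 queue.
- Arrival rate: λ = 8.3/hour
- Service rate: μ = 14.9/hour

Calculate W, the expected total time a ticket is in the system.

First, compute utilization: ρ = λ/μ = 8.3/14.9 = 0.5570
For M/M/1: W = 1/(μ-λ)
W = 1/(14.9-8.3) = 1/6.60
W = 0.1515 hours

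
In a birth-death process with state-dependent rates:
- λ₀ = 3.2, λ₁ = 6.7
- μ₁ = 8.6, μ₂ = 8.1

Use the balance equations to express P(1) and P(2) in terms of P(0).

Balance equations:
State 0: λ₀P₀ = μ₁P₁ → P₁ = (λ₀/μ₁)P₀ = (3.2/8.6)P₀ = 0.3721P₀
State 1: P₂ = (λ₀λ₁)/(μ₁μ₂)P₀ = (3.2×6.7)/(8.6×8.1)P₀ = 0.3078P₀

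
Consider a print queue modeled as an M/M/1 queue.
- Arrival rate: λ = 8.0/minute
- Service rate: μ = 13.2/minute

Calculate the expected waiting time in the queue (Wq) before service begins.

First, compute utilization: ρ = λ/μ = 8.0/13.2 = 0.6061
For M/M/1: Wq = λ/(μ(μ-λ))
Wq = 8.0/(13.2 × (13.2-8.0))
Wq = 8.0/(13.2 × 5.20)
Wq = 0.1166 minutes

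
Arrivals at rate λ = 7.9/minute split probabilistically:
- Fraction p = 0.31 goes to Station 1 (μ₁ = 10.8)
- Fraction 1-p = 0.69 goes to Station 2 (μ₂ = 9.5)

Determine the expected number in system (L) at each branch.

Effective rates: λ₁ = 7.9×0.31 = 2.449, λ₂ = 7.9×0.69 = 5.451
Station 1: ρ₁ = 2.449/10.8 = 0.2268, L₁ = ρ₁/(1-ρ₁) = 0.2268/(1-0.2268) = 0.2933
Station 2: ρ₂ = 5.451/9.5 = 0.5738, L₂ = ρ₂/(1-ρ₂) = 0.5738/(1-0.5738) = 1.3463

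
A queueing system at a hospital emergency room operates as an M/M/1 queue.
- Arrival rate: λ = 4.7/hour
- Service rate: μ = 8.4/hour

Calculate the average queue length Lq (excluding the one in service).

ρ = λ/μ = 4.7/8.4 = 0.5595
For M/M/1: Lq = λ²/(μ(μ-λ))
Lq = 22.09/(8.4 × 3.70)
Lq = 0.7107 patients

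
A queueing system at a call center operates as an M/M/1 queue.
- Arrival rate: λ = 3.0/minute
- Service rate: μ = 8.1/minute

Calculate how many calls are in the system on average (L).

ρ = λ/μ = 3.0/8.1 = 0.3704
For M/M/1: L = λ/(μ-λ)
L = 3.0/(8.1-3.0) = 3.0/5.10
L = 0.5882 calls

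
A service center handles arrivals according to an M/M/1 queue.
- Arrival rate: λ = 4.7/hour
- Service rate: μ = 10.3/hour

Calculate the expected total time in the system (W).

First, compute utilization: ρ = λ/μ = 4.7/10.3 = 0.4563
For M/M/1: W = 1/(μ-λ)
W = 1/(10.3-4.7) = 1/5.60
W = 0.1786 hours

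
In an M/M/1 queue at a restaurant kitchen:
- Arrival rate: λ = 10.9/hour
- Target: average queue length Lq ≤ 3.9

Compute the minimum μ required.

For M/M/1: Lq = λ²/(μ(μ-λ))
Need Lq ≤ 3.9, i.e. μ(μ-λ) ≥ λ²/3.9
μ² - 10.9μ - 118.81/3.9 ≥ 0  →  μ² - 10.9μ - 30.4641 ≥ 0
Quadratic formula (positive root): μ = [λ + √(λ² + 4×30.4641)]/2
Discriminant: 118.81 + 4×30.4641 = 240.6664, √240.6664 = 15.5134
μ ≥ (10.9 + 15.5134)/2 = 13.2067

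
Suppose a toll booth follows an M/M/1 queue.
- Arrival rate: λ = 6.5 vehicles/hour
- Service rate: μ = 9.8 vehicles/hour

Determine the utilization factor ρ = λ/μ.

Server utilization: ρ = λ/μ
ρ = 6.5/9.8 = 0.6633
The server is busy 66.33% of the time.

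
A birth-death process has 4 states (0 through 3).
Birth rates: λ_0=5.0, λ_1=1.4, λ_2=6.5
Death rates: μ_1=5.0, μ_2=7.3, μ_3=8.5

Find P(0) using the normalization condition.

Ratios P(n)/P(0) = (λ₀···λₙ₋₁)/(μ₁···μₙ):
P(1)/P(0) = (5.0)/(5.0) = 1.0000
P(2)/P(0) = (5.0×1.4)/(5.0×7.3) = 0.19178
P(3)/P(0) = (5.0×1.4×6.5)/(5.0×7.3×8.5) = 0.14666

Normalization: ∑ P(n) = 1
P(0) × (1.0000 + 1.0000 + 0.19178 + 0.14666) = 1
P(0) × 2.3384 = 1
P(0) = 1/2.3384 = 0.4276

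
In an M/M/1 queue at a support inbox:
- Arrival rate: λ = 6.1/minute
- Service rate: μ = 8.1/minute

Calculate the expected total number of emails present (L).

ρ = λ/μ = 6.1/8.1 = 0.7531
For M/M/1: L = λ/(μ-λ)
L = 6.1/(8.1-6.1) = 6.1/2.00
L = 3.0500 emails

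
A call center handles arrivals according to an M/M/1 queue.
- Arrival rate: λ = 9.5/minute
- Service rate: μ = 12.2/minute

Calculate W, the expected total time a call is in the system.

First, compute utilization: ρ = λ/μ = 9.5/12.2 = 0.7787
For M/M/1: W = 1/(μ-λ)
W = 1/(12.2-9.5) = 1/2.70
W = 0.3704 minutes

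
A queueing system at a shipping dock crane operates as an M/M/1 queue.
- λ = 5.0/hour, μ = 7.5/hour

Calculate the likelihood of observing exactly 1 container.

ρ = λ/μ = 5.0/7.5 = 0.6667
P(n) = (1-ρ)ρⁿ
P(1) = (1-0.6667) × 0.6667^1
P(1) = 0.3333 × 0.6667
P(1) = 0.2222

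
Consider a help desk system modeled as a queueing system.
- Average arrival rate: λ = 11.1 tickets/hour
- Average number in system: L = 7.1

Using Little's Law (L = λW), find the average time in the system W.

Little's Law: L = λW, so W = L/λ
W = 7.1/11.1 = 0.6396 hours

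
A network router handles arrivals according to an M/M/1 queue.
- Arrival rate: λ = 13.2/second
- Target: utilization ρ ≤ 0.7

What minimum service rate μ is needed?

ρ = λ/μ, so μ = λ/ρ
μ ≥ 13.2/0.7 = 18.8571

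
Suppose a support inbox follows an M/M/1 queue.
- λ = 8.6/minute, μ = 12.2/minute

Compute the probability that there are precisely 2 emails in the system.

ρ = λ/μ = 8.6/12.2 = 0.7049
P(n) = (1-ρ)ρⁿ
P(2) = (1-0.7049) × 0.7049^2
P(2) = 0.2951 × 0.4969
P(2) = 0.1466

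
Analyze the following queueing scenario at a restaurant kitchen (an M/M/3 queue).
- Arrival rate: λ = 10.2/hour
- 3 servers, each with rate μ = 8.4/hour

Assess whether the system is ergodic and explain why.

Stability requires ρ = λ/(cμ) < 1
ρ = 10.2/(3 × 8.4) = 10.2/25.20 = 0.4048
Since 0.4048 < 1, the system is STABLE.
The servers are busy 40.48% of the time.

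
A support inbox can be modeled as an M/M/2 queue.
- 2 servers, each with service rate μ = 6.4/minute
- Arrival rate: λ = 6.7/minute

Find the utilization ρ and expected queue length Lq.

Traffic intensity: ρ = λ/(cμ) = 6.7/(2×6.4) = 0.5234
Since ρ = 0.5234 < 1, system is stable.
Offered load a = λ/μ = cρ = 6.7/6.4 = 1.0469
P₀ = [ Σₙ₌₀^1 aⁿ/n! + a^2/(2!(1-ρ)) ]⁻¹
Σ = a^0/0! + a^1/1! = 1.0000 + 1.0469 = 2.0469
a^2/(2!(1-ρ)) = 1.0959/(2 × 0.47656) = 1.1498
P₀ = 1/(2.0469 + 1.1498) = 0.3128
Lq = P₀·a^2·ρ / (2!(1-ρ)²) = 0.31282 × 1.0959 × 0.52344 / (2 × 0.22711) = 0.3951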